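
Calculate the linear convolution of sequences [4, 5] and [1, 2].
y[0] = 4×1 = 4; y[1] = 4×2 + 5×1 = 13; y[2] = 5×2 = 10

[4, 13, 10]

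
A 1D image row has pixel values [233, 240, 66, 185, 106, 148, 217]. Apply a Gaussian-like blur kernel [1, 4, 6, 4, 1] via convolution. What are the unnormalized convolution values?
Convolve image row [233, 240, 66, 185, 106, 148, 217] with kernel [1, 4, 6, 4, 1]: y[0] = 233×1 = 233; y[1] = 233×4 + 240×1 = 1172; y[2] = 233×6 + 240×4 + 66×1 = 2424; y[3] = 233×4 + 240×6 + 66×4 + 185×1 = 2821; y[4] = 233×1 + 240×4 + 66×6 + 185×4 + 106×1 = 2435; y[5] = 240×1 + 66×4 + 185×6 + 106×4 + 148×1 = 2186; y[6] = 66×1 + 185×4 + 106×6 + 148×4 + 217×1 = 2251; y[7] = 185×1 + 106×4 + 148×6 + 217×4 = 2365; y[8] = 106×1 + 148×4 + 217×6 = 2000; y[9] = 148×1 + 217×4 = 1016; y[10] = 217×1 = 217 → [233, 1172, 2424, 2821, 2435, 2186, 2251, 2365, 2000, 1016, 217]. Normalization factor = sum(kernel) = 16.

[233, 1172, 2424, 2821, 2435, 2186, 2251, 2365, 2000, 1016, 217]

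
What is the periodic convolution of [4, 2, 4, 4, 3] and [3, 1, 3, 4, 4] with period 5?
Use y[k] = Σ_j s[j]·t[(k-j) mod 5]. y[0] = 4×3 + 2×4 + 4×4 + 4×3 + 3×1 = 51; y[1] = 4×1 + 2×3 + 4×4 + 4×4 + 3×3 = 51; y[2] = 4×3 + 2×1 + 4×3 + 4×4 + 3×4 = 54; y[3] = 4×4 + 2×3 + 4×1 + 4×3 + 3×4 = 50; y[4] = 4×4 + 2×4 + 4×3 + 4×1 + 3×3 = 49. Result: [51, 51, 54, 50, 49]

[51, 51, 54, 50, 49]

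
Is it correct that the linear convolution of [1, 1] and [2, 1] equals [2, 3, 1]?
Recompute linear convolution of [1, 1] and [2, 1]: y[0] = 1×2 = 2; y[1] = 1×1 + 1×2 = 3; y[2] = 1×1 = 1 → [2, 3, 1]. Given [2, 3, 1] matches, so answer: Yes

Yes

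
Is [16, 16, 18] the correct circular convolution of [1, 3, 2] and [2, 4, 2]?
Recompute circular convolution of [1, 3, 2] and [2, 4, 2]: y[0] = 1×2 + 3×2 + 2×4 = 16; y[1] = 1×4 + 3×2 + 2×2 = 14; y[2] = 1×2 + 3×4 + 2×2 = 18 → [16, 14, 18]. Compare to given [16, 16, 18]: they differ at index 1: given 16, correct 14, so answer: No

No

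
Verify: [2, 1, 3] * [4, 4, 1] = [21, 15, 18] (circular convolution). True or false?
Recompute circular convolution of [2, 1, 3] and [4, 4, 1]: y[0] = 2×4 + 1×1 + 3×4 = 21; y[1] = 2×4 + 1×4 + 3×1 = 15; y[2] = 2×1 + 1×4 + 3×4 = 18 → [21, 15, 18]. Given [21, 15, 18] matches, so answer: Yes

Yes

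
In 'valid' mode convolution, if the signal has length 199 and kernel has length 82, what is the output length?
'Valid' mode counts only positions where the kernel fully overlaps the signal: m - n + 1 = 199 - 82 + 1 = 118

118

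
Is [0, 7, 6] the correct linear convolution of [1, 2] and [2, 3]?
Recompute linear convolution of [1, 2] and [2, 3]: y[0] = 1×2 = 2; y[1] = 1×3 + 2×2 = 7; y[2] = 2×3 = 6 → [2, 7, 6]. Compare to given [0, 7, 6]: they differ at index 0: given 0, correct 2, so answer: No

No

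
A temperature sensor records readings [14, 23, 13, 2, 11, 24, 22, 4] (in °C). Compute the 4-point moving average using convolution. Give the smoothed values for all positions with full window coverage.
4-point moving average kernel = [1, 1, 1, 1]. Apply in 'valid' mode (full window coverage): avg[0] = (14 + 23 + 13 + 2) / 4 = 13.0; avg[1] = (23 + 13 + 2 + 11) / 4 = 12.25; avg[2] = (13 + 2 + 11 + 24) / 4 = 12.5; avg[3] = (2 + 11 + 24 + 22) / 4 = 14.75; avg[4] = (11 + 24 + 22 + 4) / 4 = 15.25. Smoothed values: [13.0, 12.25, 12.5, 14.75, 15.25]

[13.0, 12.25, 12.5, 14.75, 15.25]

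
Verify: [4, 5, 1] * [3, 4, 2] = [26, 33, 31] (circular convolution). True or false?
Recompute circular convolution of [4, 5, 1] and [3, 4, 2]: y[0] = 4×3 + 5×2 + 1×4 = 26; y[1] = 4×4 + 5×3 + 1×2 = 33; y[2] = 4×2 + 5×4 + 1×3 = 31 → [26, 33, 31]. Given [26, 33, 31] matches, so answer: Yes

Yes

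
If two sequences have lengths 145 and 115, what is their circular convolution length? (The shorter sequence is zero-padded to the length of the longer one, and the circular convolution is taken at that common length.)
Circular convolution (zero-padding the shorter input) has length max(m, n) = max(145, 115) = 145

145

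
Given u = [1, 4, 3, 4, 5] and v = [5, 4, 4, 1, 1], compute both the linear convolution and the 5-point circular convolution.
Linear: y_lin[0] = 1×5 = 5; y_lin[1] = 1×4 + 4×5 = 24; y_lin[2] = 1×4 + 4×4 + 3×5 = 35; y_lin[3] = 1×1 + 4×4 + 3×4 + 4×5 = 49; y_lin[4] = 1×1 + 4×1 + 3×4 + 4×4 + 5×5 = 58; y_lin[5] = 4×1 + 3×1 + 4×4 + 5×4 = 43; y_lin[6] = 3×1 + 4×1 + 5×4 = 27; y_lin[7] = 4×1 + 5×1 = 9; y_lin[8] = 5×1 = 5 → [5, 24, 35, 49, 58, 43, 27, 9, 5]. Circular (length 5): y[0] = 1×5 + 4×1 + 3×1 + 4×4 + 5×4 = 48; y[1] = 1×4 + 4×5 + 3×1 + 4×1 + 5×4 = 51; y[2] = 1×4 + 4×4 + 3×5 + 4×1 + 5×1 = 44; y[3] = 1×1 + 4×4 + 3×4 + 4×5 + 5×1 = 54; y[4] = 1×1 + 4×1 + 3×4 + 4×4 + 5×5 = 58 → [48, 51, 44, 54, 58]

Linear: [5, 24, 35, 49, 58, 43, 27, 9, 5], Circular: [48, 51, 44, 54, 58]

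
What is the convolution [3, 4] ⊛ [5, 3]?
y[0] = 3×5 = 15; y[1] = 3×3 + 4×5 = 29; y[2] = 4×3 = 12

[15, 29, 12]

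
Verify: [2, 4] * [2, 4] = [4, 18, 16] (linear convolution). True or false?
Recompute linear convolution of [2, 4] and [2, 4]: y[0] = 2×2 = 4; y[1] = 2×4 + 4×2 = 16; y[2] = 4×4 = 16 → [4, 16, 16]. Compare to given [4, 18, 16]: they differ at index 1: given 18, correct 16, so answer: No

No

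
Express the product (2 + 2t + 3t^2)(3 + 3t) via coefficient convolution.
Ascending coefficients: a = [2, 2, 3], b = [3, 3]. c[0] = 2×3 = 6; c[1] = 2×3 + 2×3 = 12; c[2] = 2×3 + 3×3 = 15; c[3] = 3×3 = 9. Result coefficients: [6, 12, 15, 9] → 6 + 12t + 15t^2 + 9t^3

6 + 12t + 15t^2 + 9t^3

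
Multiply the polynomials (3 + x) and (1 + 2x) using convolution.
Ascending coefficients: a = [3, 1], b = [1, 2]. c[0] = 3×1 = 3; c[1] = 3×2 + 1×1 = 7; c[2] = 1×2 = 2. Result coefficients: [3, 7, 2] → 3 + 7x + 2x^2

3 + 7x + 2x^2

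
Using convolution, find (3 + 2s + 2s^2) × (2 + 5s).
Ascending coefficients: a = [3, 2, 2], b = [2, 5]. c[0] = 3×2 = 6; c[1] = 3×5 + 2×2 = 19; c[2] = 2×5 + 2×2 = 14; c[3] = 2×5 = 10. Result coefficients: [6, 19, 14, 10] → 6 + 19s + 14s^2 + 10s^3

6 + 19s + 14s^2 + 10s^3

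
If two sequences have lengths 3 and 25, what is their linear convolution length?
Linear/full convolution length: m + n - 1 = 3 + 25 - 1 = 27

27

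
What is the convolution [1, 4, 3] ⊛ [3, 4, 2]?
y[0] = 1×3 = 3; y[1] = 1×4 + 4×3 = 16; y[2] = 1×2 + 4×4 + 3×3 = 27; y[3] = 4×2 + 3×4 = 20; y[4] = 3×2 = 6

[3, 16, 27, 20, 6]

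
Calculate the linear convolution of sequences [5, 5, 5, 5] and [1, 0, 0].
y[0] = 5×1 = 5; y[1] = 5×0 + 5×1 = 5; y[2] = 5×0 + 5×0 + 5×1 = 5; y[3] = 5×0 + 5×0 + 5×1 = 5; y[4] = 5×0 + 5×0 = 0; y[5] = 5×0 = 0

[5, 5, 5, 5, 0, 0]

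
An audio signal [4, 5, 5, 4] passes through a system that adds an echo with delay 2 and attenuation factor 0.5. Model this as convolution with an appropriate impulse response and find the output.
Direct-path + delayed-attenuated-path model → impulse response h = [1, 0, 0.5] (1 at lag 0, 0.5 at lag 2). Output y[n] = x[n] + 0.5·x[n - 2] (with x[n] = 0 outside 0..3): y[0] = 4 + 0.5×0 = 4; y[1] = 5 + 0.5×0 = 5; y[2] = 5 + 0.5×4 = 7.0; y[3] = 4 + 0.5×5 = 6.5; y[4] = 0 + 0.5×5 = 2.5; y[5] = 0 + 0.5×4 = 2.0. So y = [4, 5, 7.0, 6.5, 2.5, 2.0]

[4, 5, 7.0, 6.5, 2.5, 2.0]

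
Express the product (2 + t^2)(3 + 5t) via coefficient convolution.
Ascending coefficients: a = [2, 0, 1], b = [3, 5]. c[0] = 2×3 = 6; c[1] = 2×5 + 0×3 = 10; c[2] = 0×5 + 1×3 = 3; c[3] = 1×5 = 5. Result coefficients: [6, 10, 3, 5] → 6 + 10t + 3t^2 + 5t^3

6 + 10t + 3t^2 + 5t^3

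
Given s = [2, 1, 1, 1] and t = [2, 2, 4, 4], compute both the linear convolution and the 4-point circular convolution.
Linear: y_lin[0] = 2×2 = 4; y_lin[1] = 2×2 + 1×2 = 6; y_lin[2] = 2×4 + 1×2 + 1×2 = 12; y_lin[3] = 2×4 + 1×4 + 1×2 + 1×2 = 16; y_lin[4] = 1×4 + 1×4 + 1×2 = 10; y_lin[5] = 1×4 + 1×4 = 8; y_lin[6] = 1×4 = 4 → [4, 6, 12, 16, 10, 8, 4]. Circular (length 4): y[0] = 2×2 + 1×4 + 1×4 + 1×2 = 14; y[1] = 2×2 + 1×2 + 1×4 + 1×4 = 14; y[2] = 2×4 + 1×2 + 1×2 + 1×4 = 16; y[3] = 2×4 + 1×4 + 1×2 + 1×2 = 16 → [14, 14, 16, 16]

Linear: [4, 6, 12, 16, 10, 8, 4], Circular: [14, 14, 16, 16]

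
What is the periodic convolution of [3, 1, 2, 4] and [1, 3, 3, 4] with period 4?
Use y[k] = Σ_j a[j]·b[(k-j) mod 4]. y[0] = 3×1 + 1×4 + 2×3 + 4×3 = 25; y[1] = 3×3 + 1×1 + 2×4 + 4×3 = 30; y[2] = 3×3 + 1×3 + 2×1 + 4×4 = 30; y[3] = 3×4 + 1×3 + 2×3 + 4×1 = 25. Result: [25, 30, 30, 25]

[25, 30, 30, 25]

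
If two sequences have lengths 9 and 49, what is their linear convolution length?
Linear/full convolution length: m + n - 1 = 9 + 49 - 1 = 57

57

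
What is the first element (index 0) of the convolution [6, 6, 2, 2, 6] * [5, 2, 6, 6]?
Use y[k] = Σ_i a[i]·b[k-i] at k=0. y[0] = 6×5 = 30

30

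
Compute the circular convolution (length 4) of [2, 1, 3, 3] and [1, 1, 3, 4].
Use y[k] = Σ_j x[j]·h[(k-j) mod 4]. y[0] = 2×1 + 1×4 + 3×3 + 3×1 = 18; y[1] = 2×1 + 1×1 + 3×4 + 3×3 = 24; y[2] = 2×3 + 1×1 + 3×1 + 3×4 = 22; y[3] = 2×4 + 1×3 + 3×1 + 3×1 = 17. Result: [18, 24, 22, 17]

[18, 24, 22, 17]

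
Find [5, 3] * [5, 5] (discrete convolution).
y[0] = 5×5 = 25; y[1] = 5×5 + 3×5 = 40; y[2] = 3×5 = 15

[25, 40, 15]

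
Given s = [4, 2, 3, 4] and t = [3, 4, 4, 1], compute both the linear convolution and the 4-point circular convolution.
Linear: y_lin[0] = 4×3 = 12; y_lin[1] = 4×4 + 2×3 = 22; y_lin[2] = 4×4 + 2×4 + 3×3 = 33; y_lin[3] = 4×1 + 2×4 + 3×4 + 4×3 = 36; y_lin[4] = 2×1 + 3×4 + 4×4 = 30; y_lin[5] = 3×1 + 4×4 = 19; y_lin[6] = 4×1 = 4 → [12, 22, 33, 36, 30, 19, 4]. Circular (length 4): y[0] = 4×3 + 2×1 + 3×4 + 4×4 = 42; y[1] = 4×4 + 2×3 + 3×1 + 4×4 = 41; y[2] = 4×4 + 2×4 + 3×3 + 4×1 = 37; y[3] = 4×1 + 2×4 + 3×4 + 4×3 = 36 → [42, 41, 37, 36]

Linear: [12, 22, 33, 36, 30, 19, 4], Circular: [42, 41, 37, 36]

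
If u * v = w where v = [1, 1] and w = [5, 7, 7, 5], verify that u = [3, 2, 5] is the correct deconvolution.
Forward-compute [3, 2, 5] * [1, 1]: w[0] = 3×1 = 3; w[1] = 3×1 + 2×1 = 5; w[2] = 2×1 + 5×1 = 7; w[3] = 5×1 = 5 → [3, 5, 7, 5]. Does not match given w = [5, 7, 7, 5].

Not verified. [3, 2, 5] * [1, 1] = [3, 5, 7, 5], which differs from [5, 7, 7, 5] at index 0.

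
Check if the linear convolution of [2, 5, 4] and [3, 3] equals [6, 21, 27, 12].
Recompute linear convolution of [2, 5, 4] and [3, 3]: y[0] = 2×3 = 6; y[1] = 2×3 + 5×3 = 21; y[2] = 5×3 + 4×3 = 27; y[3] = 4×3 = 12 → [6, 21, 27, 12]. Given [6, 21, 27, 12] matches, so answer: Yes

Yes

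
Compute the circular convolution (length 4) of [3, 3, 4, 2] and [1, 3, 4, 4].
Use y[k] = Σ_j u[j]·v[(k-j) mod 4]. y[0] = 3×1 + 3×4 + 4×4 + 2×3 = 37; y[1] = 3×3 + 3×1 + 4×4 + 2×4 = 36; y[2] = 3×4 + 3×3 + 4×1 + 2×4 = 33; y[3] = 3×4 + 3×4 + 4×3 + 2×1 = 38. Result: [37, 36, 33, 38]

[37, 36, 33, 38]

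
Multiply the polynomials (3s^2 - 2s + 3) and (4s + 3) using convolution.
Ascending coefficients: a = [3, -2, 3], b = [3, 4]. c[0] = 3×3 = 9; c[1] = 3×4 + -2×3 = 6; c[2] = -2×4 + 3×3 = 1; c[3] = 3×4 = 12. Result coefficients: [9, 6, 1, 12] → 12s^3 + s^2 + 6s + 9

12s^3 + s^2 + 6s + 9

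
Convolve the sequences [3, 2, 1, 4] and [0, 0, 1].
y[0] = 3×0 = 0; y[1] = 3×0 + 2×0 = 0; y[2] = 3×1 + 2×0 + 1×0 = 3; y[3] = 2×1 + 1×0 + 4×0 = 2; y[4] = 1×1 + 4×0 = 1; y[5] = 4×1 = 4

[0, 0, 3, 2, 1, 4]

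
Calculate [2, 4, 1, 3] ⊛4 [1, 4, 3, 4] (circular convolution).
Use y[k] = Σ_j x[j]·h[(k-j) mod 4]. y[0] = 2×1 + 4×4 + 1×3 + 3×4 = 33; y[1] = 2×4 + 4×1 + 1×4 + 3×3 = 25; y[2] = 2×3 + 4×4 + 1×1 + 3×4 = 35; y[3] = 2×4 + 4×3 + 1×4 + 3×1 = 27. Result: [33, 25, 35, 27]

[33, 25, 35, 27]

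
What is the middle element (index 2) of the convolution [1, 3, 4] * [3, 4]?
Use y[k] = Σ_i a[i]·b[k-i] at k=2. y[2] = 3×4 + 4×3 = 24

24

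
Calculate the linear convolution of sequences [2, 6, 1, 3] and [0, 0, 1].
y[0] = 2×0 = 0; y[1] = 2×0 + 6×0 = 0; y[2] = 2×1 + 6×0 + 1×0 = 2; y[3] = 6×1 + 1×0 + 3×0 = 6; y[4] = 1×1 + 3×0 = 1; y[5] = 3×1 = 3

[0, 0, 2, 6, 1, 3]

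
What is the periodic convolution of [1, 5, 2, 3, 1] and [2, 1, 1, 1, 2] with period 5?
Use y[k] = Σ_j x[j]·h[(k-j) mod 5]. y[0] = 1×2 + 5×2 + 2×1 + 3×1 + 1×1 = 18; y[1] = 1×1 + 5×2 + 2×2 + 3×1 + 1×1 = 19; y[2] = 1×1 + 5×1 + 2×2 + 3×2 + 1×1 = 17; y[3] = 1×1 + 5×1 + 2×1 + 3×2 + 1×2 = 16; y[4] = 1×2 + 5×1 + 2×1 + 3×1 + 1×2 = 14. Result: [18, 19, 17, 16, 14]

[18, 19, 17, 16, 14]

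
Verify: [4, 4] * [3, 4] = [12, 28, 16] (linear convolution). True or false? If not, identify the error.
Recompute linear convolution of [4, 4] and [3, 4]: y[0] = 4×3 = 12; y[1] = 4×4 + 4×3 = 28; y[2] = 4×4 = 16 → [12, 28, 16]. Given [12, 28, 16] matches, so answer: Yes

Yes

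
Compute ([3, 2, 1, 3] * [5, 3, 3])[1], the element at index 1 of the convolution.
Use y[k] = Σ_i a[i]·b[k-i] at k=1. y[1] = 3×3 + 2×5 = 19

19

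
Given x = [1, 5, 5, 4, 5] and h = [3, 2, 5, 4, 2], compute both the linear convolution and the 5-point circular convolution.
Linear: y_lin[0] = 1×3 = 3; y_lin[1] = 1×2 + 5×3 = 17; y_lin[2] = 1×5 + 5×2 + 5×3 = 30; y_lin[3] = 1×4 + 5×5 + 5×2 + 4×3 = 51; y_lin[4] = 1×2 + 5×4 + 5×5 + 4×2 + 5×3 = 70; y_lin[5] = 5×2 + 5×4 + 4×5 + 5×2 = 60; y_lin[6] = 5×2 + 4×4 + 5×5 = 51; y_lin[7] = 4×2 + 5×4 = 28; y_lin[8] = 5×2 = 10 → [3, 17, 30, 51, 70, 60, 51, 28, 10]. Circular (length 5): y[0] = 1×3 + 5×2 + 5×4 + 4×5 + 5×2 = 63; y[1] = 1×2 + 5×3 + 5×2 + 4×4 + 5×5 = 68; y[2] = 1×5 + 5×2 + 5×3 + 4×2 + 5×4 = 58; y[3] = 1×4 + 5×5 + 5×2 + 4×3 + 5×2 = 61; y[4] = 1×2 + 5×4 + 5×5 + 4×2 + 5×3 = 70 → [63, 68, 58, 61, 70]

Linear: [3, 17, 30, 51, 70, 60, 51, 28, 10], Circular: [63, 68, 58, 61, 70]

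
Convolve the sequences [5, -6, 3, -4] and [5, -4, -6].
y[0] = 5×5 = 25; y[1] = 5×-4 + -6×5 = -50; y[2] = 5×-6 + -6×-4 + 3×5 = 9; y[3] = -6×-6 + 3×-4 + -4×5 = 4; y[4] = 3×-6 + -4×-4 = -2; y[5] = -4×-6 = 24

[25, -50, 9, 4, -2, 24]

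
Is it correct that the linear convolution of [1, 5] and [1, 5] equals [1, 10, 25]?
Recompute linear convolution of [1, 5] and [1, 5]: y[0] = 1×1 = 1; y[1] = 1×5 + 5×1 = 10; y[2] = 5×5 = 25 → [1, 10, 25]. Given [1, 10, 25] matches, so answer: Yes

Yes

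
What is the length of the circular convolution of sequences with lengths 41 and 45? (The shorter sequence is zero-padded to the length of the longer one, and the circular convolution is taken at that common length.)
Circular convolution (zero-padding the shorter input) has length max(m, n) = max(41, 45) = 45

45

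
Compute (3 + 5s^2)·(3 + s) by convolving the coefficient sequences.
Ascending coefficients: a = [3, 0, 5], b = [3, 1]. c[0] = 3×3 = 9; c[1] = 3×1 + 0×3 = 3; c[2] = 0×1 + 5×3 = 15; c[3] = 5×1 = 5. Result coefficients: [9, 3, 15, 5] → 9 + 3s + 15s^2 + 5s^3

9 + 3s + 15s^2 + 5s^3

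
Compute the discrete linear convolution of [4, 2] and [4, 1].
y[0] = 4×4 = 16; y[1] = 4×1 + 2×4 = 12; y[2] = 2×1 = 2

[16, 12, 2]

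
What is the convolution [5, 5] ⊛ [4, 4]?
y[0] = 5×4 = 20; y[1] = 5×4 + 5×4 = 40; y[2] = 5×4 = 20

[20, 40, 20]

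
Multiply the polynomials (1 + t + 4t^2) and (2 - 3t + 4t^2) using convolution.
Ascending coefficients: a = [1, 1, 4], b = [2, -3, 4]. c[0] = 1×2 = 2; c[1] = 1×-3 + 1×2 = -1; c[2] = 1×4 + 1×-3 + 4×2 = 9; c[3] = 1×4 + 4×-3 = -8; c[4] = 4×4 = 16. Result coefficients: [2, -1, 9, -8, 16] → 2 - t + 9t^2 - 8t^3 + 16t^4

2 - t + 9t^2 - 8t^3 + 16t^4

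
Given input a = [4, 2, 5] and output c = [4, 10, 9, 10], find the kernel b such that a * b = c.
Output length 4 = len(a) + len(b) - 1 ⇒ len(b) = 2. Solve b forward using b[k] = (c[k] - Σ_{i≥1} a[i]·b[k-i]) / a[0]: b[0] = c[0] / a[0] = 4 / 4 = 1; b[1] = (c[1] - 2×1) / a[0] = (10 - 2×1) / 4 = 2. So b = [1, 2]. Forward-check [4, 2, 5] * [1, 2]: c[0] = 4×1 = 4; c[1] = 4×2 + 2×1 = 10; c[2] = 2×2 + 5×1 = 9; c[3] = 5×2 = 10 → [4, 10, 9, 10] ✓

[1, 2]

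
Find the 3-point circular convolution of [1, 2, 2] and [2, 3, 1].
Use y[k] = Σ_j s[j]·t[(k-j) mod 3]. y[0] = 1×2 + 2×1 + 2×3 = 10; y[1] = 1×3 + 2×2 + 2×1 = 9; y[2] = 1×1 + 2×3 + 2×2 = 11. Result: [10, 9, 11]

[10, 9, 11]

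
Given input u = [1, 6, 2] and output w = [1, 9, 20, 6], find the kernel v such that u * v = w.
Output length 4 = len(u) + len(v) - 1 ⇒ len(v) = 2. Solve v forward using v[k] = (w[k] - Σ_{i≥1} u[i]·v[k-i]) / u[0]: v[0] = w[0] / u[0] = 1 / 1 = 1; v[1] = (w[1] - 6×1) / u[0] = (9 - 6×1) / 1 = 3. So v = [1, 3]. Forward-check [1, 6, 2] * [1, 3]: w[0] = 1×1 = 1; w[1] = 1×3 + 6×1 = 9; w[2] = 6×3 + 2×1 = 20; w[3] = 2×3 = 6 → [1, 9, 20, 6] ✓

[1, 3]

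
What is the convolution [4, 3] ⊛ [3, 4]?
y[0] = 4×3 = 12; y[1] = 4×4 + 3×3 = 25; y[2] = 3×4 = 12

[12, 25, 12]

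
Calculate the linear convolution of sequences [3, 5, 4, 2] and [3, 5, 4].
y[0] = 3×3 = 9; y[1] = 3×5 + 5×3 = 30; y[2] = 3×4 + 5×5 + 4×3 = 49; y[3] = 5×4 + 4×5 + 2×3 = 46; y[4] = 4×4 + 2×5 = 26; y[5] = 2×4 = 8

[9, 30, 49, 46, 26, 8]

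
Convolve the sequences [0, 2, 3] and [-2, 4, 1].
y[0] = 0×-2 = 0; y[1] = 0×4 + 2×-2 = -4; y[2] = 0×1 + 2×4 + 3×-2 = 2; y[3] = 2×1 + 3×4 = 14; y[4] = 3×1 = 3

[0, -4, 2, 14, 3]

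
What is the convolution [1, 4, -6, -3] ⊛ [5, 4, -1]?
y[0] = 1×5 = 5; y[1] = 1×4 + 4×5 = 24; y[2] = 1×-1 + 4×4 + -6×5 = -15; y[3] = 4×-1 + -6×4 + -3×5 = -43; y[4] = -6×-1 + -3×4 = -6; y[5] = -3×-1 = 3

[5, 24, -15, -43, -6, 3]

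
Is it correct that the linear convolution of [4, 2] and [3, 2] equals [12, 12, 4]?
Recompute linear convolution of [4, 2] and [3, 2]: y[0] = 4×3 = 12; y[1] = 4×2 + 2×3 = 14; y[2] = 2×2 = 4 → [12, 14, 4]. Compare to given [12, 12, 4]: they differ at index 1: given 12, correct 14, so answer: No

No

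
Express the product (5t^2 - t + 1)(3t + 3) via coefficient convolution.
Ascending coefficients: a = [1, -1, 5], b = [3, 3]. c[0] = 1×3 = 3; c[1] = 1×3 + -1×3 = 0; c[2] = -1×3 + 5×3 = 12; c[3] = 5×3 = 15. Result coefficients: [3, 0, 12, 15] → 15t^3 + 12t^2 + 3

15t^3 + 12t^2 + 3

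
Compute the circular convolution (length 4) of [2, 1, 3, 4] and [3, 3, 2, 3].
Use y[k] = Σ_j s[j]·t[(k-j) mod 4]. y[0] = 2×3 + 1×3 + 3×2 + 4×3 = 27; y[1] = 2×3 + 1×3 + 3×3 + 4×2 = 26; y[2] = 2×2 + 1×3 + 3×3 + 4×3 = 28; y[3] = 2×3 + 1×2 + 3×3 + 4×3 = 29. Result: [27, 26, 28, 29]

[27, 26, 28, 29]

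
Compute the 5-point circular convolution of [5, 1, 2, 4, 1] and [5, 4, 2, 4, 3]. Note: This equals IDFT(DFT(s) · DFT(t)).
Either evaluate y[k] = Σ_j s[j]·t[(k-j) mod 5] directly, or use IDFT(DFT(s) · DFT(t)). y[0] = 5×5 + 1×3 + 2×4 + 4×2 + 1×4 = 48; y[1] = 5×4 + 1×5 + 2×3 + 4×4 + 1×2 = 49; y[2] = 5×2 + 1×4 + 2×5 + 4×3 + 1×4 = 40; y[3] = 5×4 + 1×2 + 2×4 + 4×5 + 1×3 = 53; y[4] = 5×3 + 1×4 + 2×2 + 4×4 + 1×5 = 44. Result: [48, 49, 40, 53, 44]

[48, 49, 40, 53, 44]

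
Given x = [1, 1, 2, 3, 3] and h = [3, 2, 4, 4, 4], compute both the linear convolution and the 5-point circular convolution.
Linear: y_lin[0] = 1×3 = 3; y_lin[1] = 1×2 + 1×3 = 5; y_lin[2] = 1×4 + 1×2 + 2×3 = 12; y_lin[3] = 1×4 + 1×4 + 2×2 + 3×3 = 21; y_lin[4] = 1×4 + 1×4 + 2×4 + 3×2 + 3×3 = 31; y_lin[5] = 1×4 + 2×4 + 3×4 + 3×2 = 30; y_lin[6] = 2×4 + 3×4 + 3×4 = 32; y_lin[7] = 3×4 + 3×4 = 24; y_lin[8] = 3×4 = 12 → [3, 5, 12, 21, 31, 30, 32, 24, 12]. Circular (length 5): y[0] = 1×3 + 1×4 + 2×4 + 3×4 + 3×2 = 33; y[1] = 1×2 + 1×3 + 2×4 + 3×4 + 3×4 = 37; y[2] = 1×4 + 1×2 + 2×3 + 3×4 + 3×4 = 36; y[3] = 1×4 + 1×4 + 2×2 + 3×3 + 3×4 = 33; y[4] = 1×4 + 1×4 + 2×4 + 3×2 + 3×3 = 31 → [33, 37, 36, 33, 31]

Linear: [3, 5, 12, 21, 31, 30, 32, 24, 12], Circular: [33, 37, 36, 33, 31]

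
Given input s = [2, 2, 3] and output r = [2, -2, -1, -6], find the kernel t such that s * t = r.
Output length 4 = len(s) + len(t) - 1 ⇒ len(t) = 2. Solve t forward using t[k] = (r[k] - Σ_{i≥1} s[i]·t[k-i]) / s[0]: t[0] = r[0] / s[0] = 2 / 2 = 1; t[1] = (r[1] - 2×1) / s[0] = (-2 - 2×1) / 2 = -2. So t = [1, -2]. Forward-check [2, 2, 3] * [1, -2]: r[0] = 2×1 = 2; r[1] = 2×-2 + 2×1 = -2; r[2] = 2×-2 + 3×1 = -1; r[3] = 3×-2 = -6 → [2, -2, -1, -6] ✓

[1, -2]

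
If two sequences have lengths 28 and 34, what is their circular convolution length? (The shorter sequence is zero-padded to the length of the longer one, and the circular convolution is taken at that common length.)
Circular convolution (zero-padding the shorter input) has length max(m, n) = max(28, 34) = 34

34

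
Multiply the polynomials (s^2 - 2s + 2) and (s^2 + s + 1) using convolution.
Ascending coefficients: a = [2, -2, 1], b = [1, 1, 1]. c[0] = 2×1 = 2; c[1] = 2×1 + -2×1 = 0; c[2] = 2×1 + -2×1 + 1×1 = 1; c[3] = -2×1 + 1×1 = -1; c[4] = 1×1 = 1. Result coefficients: [2, 0, 1, -1, 1] → s^4 - s^3 + s^2 + 2

s^4 - s^3 + s^2 + 2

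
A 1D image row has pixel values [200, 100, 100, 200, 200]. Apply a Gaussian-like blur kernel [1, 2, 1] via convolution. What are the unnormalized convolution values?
Convolve image row [200, 100, 100, 200, 200] with kernel [1, 2, 1]: y[0] = 200×1 = 200; y[1] = 200×2 + 100×1 = 500; y[2] = 200×1 + 100×2 + 100×1 = 500; y[3] = 100×1 + 100×2 + 200×1 = 500; y[4] = 100×1 + 200×2 + 200×1 = 700; y[5] = 200×1 + 200×2 = 600; y[6] = 200×1 = 200 → [200, 500, 500, 500, 700, 600, 200]. Normalization factor = sum(kernel) = 4.

[200, 500, 500, 500, 700, 600, 200]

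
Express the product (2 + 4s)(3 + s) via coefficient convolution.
Ascending coefficients: a = [2, 4], b = [3, 1]. c[0] = 2×3 = 6; c[1] = 2×1 + 4×3 = 14; c[2] = 4×1 = 4. Result coefficients: [6, 14, 4] → 6 + 14s + 4s^2

6 + 14s + 4s^2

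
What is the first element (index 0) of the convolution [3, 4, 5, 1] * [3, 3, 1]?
Use y[k] = Σ_i a[i]·b[k-i] at k=0. y[0] = 3×3 = 9

9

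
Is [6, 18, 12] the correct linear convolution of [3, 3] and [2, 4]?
Recompute linear convolution of [3, 3] and [2, 4]: y[0] = 3×2 = 6; y[1] = 3×4 + 3×2 = 18; y[2] = 3×4 = 12 → [6, 18, 12]. Given [6, 18, 12] matches, so answer: Yes

Yes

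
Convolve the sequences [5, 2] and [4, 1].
y[0] = 5×4 = 20; y[1] = 5×1 + 2×4 = 13; y[2] = 2×1 = 2

[20, 13, 2]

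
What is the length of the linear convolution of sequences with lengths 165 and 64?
Linear/full convolution length: m + n - 1 = 165 + 64 - 1 = 228

228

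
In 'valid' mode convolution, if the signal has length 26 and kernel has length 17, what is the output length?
'Valid' mode counts only positions where the kernel fully overlaps the signal: m - n + 1 = 26 - 17 + 1 = 10

10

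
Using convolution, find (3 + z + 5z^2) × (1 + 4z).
Ascending coefficients: a = [3, 1, 5], b = [1, 4]. c[0] = 3×1 = 3; c[1] = 3×4 + 1×1 = 13; c[2] = 1×4 + 5×1 = 9; c[3] = 5×4 = 20. Result coefficients: [3, 13, 9, 20] → 3 + 13z + 9z^2 + 20z^3

3 + 13z + 9z^2 + 20z^3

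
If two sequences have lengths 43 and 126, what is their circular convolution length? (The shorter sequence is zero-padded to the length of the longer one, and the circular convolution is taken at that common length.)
Circular convolution (zero-padding the shorter input) has length max(m, n) = max(43, 126) = 126

126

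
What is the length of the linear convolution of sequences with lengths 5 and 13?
Linear/full convolution length: m + n - 1 = 5 + 13 - 1 = 17

17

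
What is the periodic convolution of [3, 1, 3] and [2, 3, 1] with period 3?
Use y[k] = Σ_j f[j]·g[(k-j) mod 3]. y[0] = 3×2 + 1×1 + 3×3 = 16; y[1] = 3×3 + 1×2 + 3×1 = 14; y[2] = 3×1 + 1×3 + 3×2 = 12. Result: [16, 14, 12]

[16, 14, 12]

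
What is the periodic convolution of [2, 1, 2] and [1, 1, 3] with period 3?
Use y[k] = Σ_j x[j]·h[(k-j) mod 3]. y[0] = 2×1 + 1×3 + 2×1 = 7; y[1] = 2×1 + 1×1 + 2×3 = 9; y[2] = 2×3 + 1×1 + 2×1 = 9. Result: [7, 9, 9]

[7, 9, 9]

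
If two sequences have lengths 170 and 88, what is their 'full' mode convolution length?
Linear/full convolution length: m + n - 1 = 170 + 88 - 1 = 257

257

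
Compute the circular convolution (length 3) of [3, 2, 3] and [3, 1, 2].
Use y[k] = Σ_j a[j]·b[(k-j) mod 3]. y[0] = 3×3 + 2×2 + 3×1 = 16; y[1] = 3×1 + 2×3 + 3×2 = 15; y[2] = 3×2 + 2×1 + 3×3 = 17. Result: [16, 15, 17]

[16, 15, 17]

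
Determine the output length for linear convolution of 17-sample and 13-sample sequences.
Linear/full convolution length: m + n - 1 = 17 + 13 - 1 = 29

29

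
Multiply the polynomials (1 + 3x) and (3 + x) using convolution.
Ascending coefficients: a = [1, 3], b = [3, 1]. c[0] = 1×3 = 3; c[1] = 1×1 + 3×3 = 10; c[2] = 3×1 = 3. Result coefficients: [3, 10, 3] → 3 + 10x + 3x^2

3 + 10x + 3x^2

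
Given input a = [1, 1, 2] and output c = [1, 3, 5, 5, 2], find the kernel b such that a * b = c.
Output length 5 = len(a) + len(b) - 1 ⇒ len(b) = 3. Solve b forward using b[k] = (c[k] - Σ_{i≥1} a[i]·b[k-i]) / a[0]: b[0] = c[0] / a[0] = 1 / 1 = 1; b[1] = (c[1] - 1×1) / a[0] = (3 - 1×1) / 1 = 2; b[2] = (c[2] - 1×2 - 2×1) / a[0] = (5 - 1×2 - 2×1) / 1 = 1. So b = [1, 2, 1]. Forward-check [1, 1, 2] * [1, 2, 1]: c[0] = 1×1 = 1; c[1] = 1×2 + 1×1 = 3; c[2] = 1×1 + 1×2 + 2×1 = 5; c[3] = 1×1 + 2×2 = 5; c[4] = 2×1 = 2 → [1, 3, 5, 5, 2] ✓

[1, 2, 1]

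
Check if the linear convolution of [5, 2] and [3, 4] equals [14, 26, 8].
Recompute linear convolution of [5, 2] and [3, 4]: y[0] = 5×3 = 15; y[1] = 5×4 + 2×3 = 26; y[2] = 2×4 = 8 → [15, 26, 8]. Compare to given [14, 26, 8]: they differ at index 0: given 14, correct 15, so answer: No

No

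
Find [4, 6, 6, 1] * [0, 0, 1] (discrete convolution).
y[0] = 4×0 = 0; y[1] = 4×0 + 6×0 = 0; y[2] = 4×1 + 6×0 + 6×0 = 4; y[3] = 6×1 + 6×0 + 1×0 = 6; y[4] = 6×1 + 1×0 = 6; y[5] = 1×1 = 1

[0, 0, 4, 6, 6, 1]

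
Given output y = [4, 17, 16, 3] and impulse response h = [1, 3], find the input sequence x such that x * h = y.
Deconvolve y=[4, 17, 16, 3] by h=[1, 3]. Since h[0]=1, solve forward: x[0] = y[0] / 1 = 4; x[1] = (y[1] - 4×3) / 1 = 5; x[2] = (y[2] - 5×3) / 1 = 1. So x = [4, 5, 1]. Check by forward convolution: y[0] = 4×1 = 4; y[1] = 4×3 + 5×1 = 17; y[2] = 5×3 + 1×1 = 16; y[3] = 1×3 = 3

[4, 5, 1]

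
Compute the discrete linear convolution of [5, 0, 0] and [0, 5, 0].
y[0] = 5×0 = 0; y[1] = 5×5 + 0×0 = 25; y[2] = 5×0 + 0×5 + 0×0 = 0; y[3] = 0×0 + 0×5 = 0; y[4] = 0×0 = 0

[0, 25, 0, 0, 0]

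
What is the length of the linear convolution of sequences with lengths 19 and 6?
Linear/full convolution length: m + n - 1 = 19 + 6 - 1 = 24

24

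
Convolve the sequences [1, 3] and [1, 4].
y[0] = 1×1 = 1; y[1] = 1×4 + 3×1 = 7; y[2] = 3×4 = 12

[1, 7, 12]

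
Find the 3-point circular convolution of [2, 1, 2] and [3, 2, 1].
Use y[k] = Σ_j f[j]·g[(k-j) mod 3]. y[0] = 2×3 + 1×1 + 2×2 = 11; y[1] = 2×2 + 1×3 + 2×1 = 9; y[2] = 2×1 + 1×2 + 2×3 = 10. Result: [11, 9, 10]

[11, 9, 10]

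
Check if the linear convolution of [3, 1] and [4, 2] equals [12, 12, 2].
Recompute linear convolution of [3, 1] and [4, 2]: y[0] = 3×4 = 12; y[1] = 3×2 + 1×4 = 10; y[2] = 1×2 = 2 → [12, 10, 2]. Compare to given [12, 12, 2]: they differ at index 1: given 12, correct 10, so answer: No

No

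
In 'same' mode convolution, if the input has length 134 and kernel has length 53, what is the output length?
'Same' mode returns an output with the same length as the input: 134

134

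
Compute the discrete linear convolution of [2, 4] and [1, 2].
y[0] = 2×1 = 2; y[1] = 2×2 + 4×1 = 8; y[2] = 4×2 = 8

[2, 8, 8]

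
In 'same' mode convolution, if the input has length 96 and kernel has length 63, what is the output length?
'Same' mode returns an output with the same length as the input: 96

96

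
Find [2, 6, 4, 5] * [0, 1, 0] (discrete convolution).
y[0] = 2×0 = 0; y[1] = 2×1 + 6×0 = 2; y[2] = 2×0 + 6×1 + 4×0 = 6; y[3] = 6×0 + 4×1 + 5×0 = 4; y[4] = 4×0 + 5×1 = 5; y[5] = 5×0 = 0

[0, 2, 6, 4, 5, 0]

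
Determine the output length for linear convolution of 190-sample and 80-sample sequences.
Linear/full convolution length: m + n - 1 = 190 + 80 - 1 = 269

269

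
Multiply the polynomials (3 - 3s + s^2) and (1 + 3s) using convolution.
Ascending coefficients: a = [3, -3, 1], b = [1, 3]. c[0] = 3×1 = 3; c[1] = 3×3 + -3×1 = 6; c[2] = -3×3 + 1×1 = -8; c[3] = 1×3 = 3. Result coefficients: [3, 6, -8, 3] → 3 + 6s - 8s^2 + 3s^3

3 + 6s - 8s^2 + 3s^3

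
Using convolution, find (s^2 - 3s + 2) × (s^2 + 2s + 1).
Ascending coefficients: a = [2, -3, 1], b = [1, 2, 1]. c[0] = 2×1 = 2; c[1] = 2×2 + -3×1 = 1; c[2] = 2×1 + -3×2 + 1×1 = -3; c[3] = -3×1 + 1×2 = -1; c[4] = 1×1 = 1. Result coefficients: [2, 1, -3, -1, 1] → s^4 - s^3 - 3s^2 + s + 2

s^4 - s^3 - 3s^2 + s + 2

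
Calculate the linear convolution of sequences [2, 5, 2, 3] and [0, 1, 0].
y[0] = 2×0 = 0; y[1] = 2×1 + 5×0 = 2; y[2] = 2×0 + 5×1 + 2×0 = 5; y[3] = 5×0 + 2×1 + 3×0 = 2; y[4] = 2×0 + 3×1 = 3; y[5] = 3×0 = 0

[0, 2, 5, 2, 3, 0]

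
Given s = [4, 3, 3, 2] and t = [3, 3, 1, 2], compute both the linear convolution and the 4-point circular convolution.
Linear: y_lin[0] = 4×3 = 12; y_lin[1] = 4×3 + 3×3 = 21; y_lin[2] = 4×1 + 3×3 + 3×3 = 22; y_lin[3] = 4×2 + 3×1 + 3×3 + 2×3 = 26; y_lin[4] = 3×2 + 3×1 + 2×3 = 15; y_lin[5] = 3×2 + 2×1 = 8; y_lin[6] = 2×2 = 4 → [12, 21, 22, 26, 15, 8, 4]. Circular (length 4): y[0] = 4×3 + 3×2 + 3×1 + 2×3 = 27; y[1] = 4×3 + 3×3 + 3×2 + 2×1 = 29; y[2] = 4×1 + 3×3 + 3×3 + 2×2 = 26; y[3] = 4×2 + 3×1 + 3×3 + 2×3 = 26 → [27, 29, 26, 26]

Linear: [12, 21, 22, 26, 15, 8, 4], Circular: [27, 29, 26, 26]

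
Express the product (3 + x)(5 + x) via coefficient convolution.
Ascending coefficients: a = [3, 1], b = [5, 1]. c[0] = 3×5 = 15; c[1] = 3×1 + 1×5 = 8; c[2] = 1×1 = 1. Result coefficients: [15, 8, 1] → 15 + 8x + x^2

15 + 8x + x^2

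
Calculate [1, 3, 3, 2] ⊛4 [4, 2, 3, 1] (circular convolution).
Use y[k] = Σ_j s[j]·t[(k-j) mod 4]. y[0] = 1×4 + 3×1 + 3×3 + 2×2 = 20; y[1] = 1×2 + 3×4 + 3×1 + 2×3 = 23; y[2] = 1×3 + 3×2 + 3×4 + 2×1 = 23; y[3] = 1×1 + 3×3 + 3×2 + 2×4 = 24. Result: [20, 23, 23, 24]

[20, 23, 23, 24]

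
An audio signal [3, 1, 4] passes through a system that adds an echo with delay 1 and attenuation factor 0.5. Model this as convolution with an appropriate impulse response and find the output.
Direct-path + delayed-attenuated-path model → impulse response h = [1, 0.5] (1 at lag 0, 0.5 at lag 1). Output y[n] = x[n] + 0.5·x[n - 1] (with x[n] = 0 outside 0..2): y[0] = 3 + 0.5×0 = 3; y[1] = 1 + 0.5×3 = 2.5; y[2] = 4 + 0.5×1 = 4.5; y[3] = 0 + 0.5×4 = 2.0. So y = [3, 2.5, 4.5, 2.0]

[3, 2.5, 4.5, 2.0]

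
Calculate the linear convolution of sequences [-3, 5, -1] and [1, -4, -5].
y[0] = -3×1 = -3; y[1] = -3×-4 + 5×1 = 17; y[2] = -3×-5 + 5×-4 + -1×1 = -6; y[3] = 5×-5 + -1×-4 = -21; y[4] = -1×-5 = 5

[-3, 17, -6, -21, 5]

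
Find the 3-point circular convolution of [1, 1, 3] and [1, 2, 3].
Use y[k] = Σ_j s[j]·t[(k-j) mod 3]. y[0] = 1×1 + 1×3 + 3×2 = 10; y[1] = 1×2 + 1×1 + 3×3 = 12; y[2] = 1×3 + 1×2 + 3×1 = 8. Result: [10, 12, 8]

[10, 12, 8]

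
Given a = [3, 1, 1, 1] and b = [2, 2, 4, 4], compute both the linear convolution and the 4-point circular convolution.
Linear: y_lin[0] = 3×2 = 6; y_lin[1] = 3×2 + 1×2 = 8; y_lin[2] = 3×4 + 1×2 + 1×2 = 16; y_lin[3] = 3×4 + 1×4 + 1×2 + 1×2 = 20; y_lin[4] = 1×4 + 1×4 + 1×2 = 10; y_lin[5] = 1×4 + 1×4 = 8; y_lin[6] = 1×4 = 4 → [6, 8, 16, 20, 10, 8, 4]. Circular (length 4): y[0] = 3×2 + 1×4 + 1×4 + 1×2 = 16; y[1] = 3×2 + 1×2 + 1×4 + 1×4 = 16; y[2] = 3×4 + 1×2 + 1×2 + 1×4 = 20; y[3] = 3×4 + 1×4 + 1×2 + 1×2 = 20 → [16, 16, 20, 20]

Linear: [6, 8, 16, 20, 10, 8, 4], Circular: [16, 16, 20, 20]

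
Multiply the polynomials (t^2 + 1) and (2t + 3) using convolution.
Ascending coefficients: a = [1, 0, 1], b = [3, 2]. c[0] = 1×3 = 3; c[1] = 1×2 + 0×3 = 2; c[2] = 0×2 + 1×3 = 3; c[3] = 1×2 = 2. Result coefficients: [3, 2, 3, 2] → 2t^3 + 3t^2 + 2t + 3

2t^3 + 3t^2 + 2t + 3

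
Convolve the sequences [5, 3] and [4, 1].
y[0] = 5×4 = 20; y[1] = 5×1 + 3×4 = 17; y[2] = 3×1 = 3

[20, 17, 3]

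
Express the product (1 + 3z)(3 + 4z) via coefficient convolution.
Ascending coefficients: a = [1, 3], b = [3, 4]. c[0] = 1×3 = 3; c[1] = 1×4 + 3×3 = 13; c[2] = 3×4 = 12. Result coefficients: [3, 13, 12] → 3 + 13z + 12z^2

3 + 13z + 12z^2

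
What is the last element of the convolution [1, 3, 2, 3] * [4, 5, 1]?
Use y[k] = Σ_i a[i]·b[k-i] at k=5. y[5] = 3×1 = 3

3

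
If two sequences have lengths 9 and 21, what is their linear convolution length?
Linear/full convolution length: m + n - 1 = 9 + 21 - 1 = 29

29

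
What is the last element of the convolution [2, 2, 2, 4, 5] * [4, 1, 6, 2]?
Use y[k] = Σ_i a[i]·b[k-i] at k=7. y[7] = 5×2 = 10

10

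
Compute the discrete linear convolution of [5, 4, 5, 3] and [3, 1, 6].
y[0] = 5×3 = 15; y[1] = 5×1 + 4×3 = 17; y[2] = 5×6 + 4×1 + 5×3 = 49; y[3] = 4×6 + 5×1 + 3×3 = 38; y[4] = 5×6 + 3×1 = 33; y[5] = 3×6 = 18

[15, 17, 49, 38, 33, 18]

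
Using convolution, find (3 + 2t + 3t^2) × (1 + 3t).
Ascending coefficients: a = [3, 2, 3], b = [1, 3]. c[0] = 3×1 = 3; c[1] = 3×3 + 2×1 = 11; c[2] = 2×3 + 3×1 = 9; c[3] = 3×3 = 9. Result coefficients: [3, 11, 9, 9] → 3 + 11t + 9t^2 + 9t^3

3 + 11t + 9t^2 + 9t^3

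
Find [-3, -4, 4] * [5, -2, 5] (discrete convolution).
y[0] = -3×5 = -15; y[1] = -3×-2 + -4×5 = -14; y[2] = -3×5 + -4×-2 + 4×5 = 13; y[3] = -4×5 + 4×-2 = -28; y[4] = 4×5 = 20

[-15, -14, 13, -28, 20]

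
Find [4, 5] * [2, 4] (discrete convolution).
y[0] = 4×2 = 8; y[1] = 4×4 + 5×2 = 26; y[2] = 5×4 = 20

[8, 26, 20]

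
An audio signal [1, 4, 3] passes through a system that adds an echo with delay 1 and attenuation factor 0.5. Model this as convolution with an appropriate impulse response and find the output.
Direct-path + delayed-attenuated-path model → impulse response h = [1, 0.5] (1 at lag 0, 0.5 at lag 1). Output y[n] = x[n] + 0.5·x[n - 1] (with x[n] = 0 outside 0..2): y[0] = 1 + 0.5×0 = 1; y[1] = 4 + 0.5×1 = 4.5; y[2] = 3 + 0.5×4 = 5.0; y[3] = 0 + 0.5×3 = 1.5. So y = [1, 4.5, 5.0, 1.5]

[1, 4.5, 5.0, 1.5]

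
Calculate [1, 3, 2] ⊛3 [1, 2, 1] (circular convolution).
Use y[k] = Σ_j a[j]·b[(k-j) mod 3]. y[0] = 1×1 + 3×1 + 2×2 = 8; y[1] = 1×2 + 3×1 + 2×1 = 7; y[2] = 1×1 + 3×2 + 2×1 = 9. Result: [8, 7, 9]

[8, 7, 9]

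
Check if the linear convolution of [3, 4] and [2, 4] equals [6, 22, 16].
Recompute linear convolution of [3, 4] and [2, 4]: y[0] = 3×2 = 6; y[1] = 3×4 + 4×2 = 20; y[2] = 4×4 = 16 → [6, 20, 16]. Compare to given [6, 22, 16]: they differ at index 1: given 22, correct 20, so answer: No

No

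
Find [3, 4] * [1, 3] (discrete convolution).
y[0] = 3×1 = 3; y[1] = 3×3 + 4×1 = 13; y[2] = 4×3 = 12

[3, 13, 12]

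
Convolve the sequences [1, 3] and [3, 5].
y[0] = 1×3 = 3; y[1] = 1×5 + 3×3 = 14; y[2] = 3×5 = 15

[3, 14, 15]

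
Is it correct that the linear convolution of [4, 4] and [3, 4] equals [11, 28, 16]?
Recompute linear convolution of [4, 4] and [3, 4]: y[0] = 4×3 = 12; y[1] = 4×4 + 4×3 = 28; y[2] = 4×4 = 16 → [12, 28, 16]. Compare to given [11, 28, 16]: they differ at index 0: given 11, correct 12, so answer: No

No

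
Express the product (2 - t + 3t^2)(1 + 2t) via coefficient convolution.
Ascending coefficients: a = [2, -1, 3], b = [1, 2]. c[0] = 2×1 = 2; c[1] = 2×2 + -1×1 = 3; c[2] = -1×2 + 3×1 = 1; c[3] = 3×2 = 6. Result coefficients: [2, 3, 1, 6] → 2 + 3t + t^2 + 6t^3

2 + 3t + t^2 + 6t^3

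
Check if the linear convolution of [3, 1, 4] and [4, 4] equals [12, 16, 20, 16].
Recompute linear convolution of [3, 1, 4] and [4, 4]: y[0] = 3×4 = 12; y[1] = 3×4 + 1×4 = 16; y[2] = 1×4 + 4×4 = 20; y[3] = 4×4 = 16 → [12, 16, 20, 16]. Given [12, 16, 20, 16] matches, so answer: Yes

Yes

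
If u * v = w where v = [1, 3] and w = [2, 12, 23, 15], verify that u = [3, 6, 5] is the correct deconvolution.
Forward-compute [3, 6, 5] * [1, 3]: w[0] = 3×1 = 3; w[1] = 3×3 + 6×1 = 15; w[2] = 6×3 + 5×1 = 23; w[3] = 5×3 = 15 → [3, 15, 23, 15]. Does not match given w = [2, 12, 23, 15].

Not verified. [3, 6, 5] * [1, 3] = [3, 15, 23, 15], which differs from [2, 12, 23, 15] at index 0.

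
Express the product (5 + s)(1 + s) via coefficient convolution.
Ascending coefficients: a = [5, 1], b = [1, 1]. c[0] = 5×1 = 5; c[1] = 5×1 + 1×1 = 6; c[2] = 1×1 = 1. Result coefficients: [5, 6, 1] → 5 + 6s + s^2

5 + 6s + s^2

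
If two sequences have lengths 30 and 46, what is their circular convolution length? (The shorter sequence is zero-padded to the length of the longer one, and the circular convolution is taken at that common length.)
Circular convolution (zero-padding the shorter input) has length max(m, n) = max(30, 46) = 46

46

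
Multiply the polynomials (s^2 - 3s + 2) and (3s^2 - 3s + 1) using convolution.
Ascending coefficients: a = [2, -3, 1], b = [1, -3, 3]. c[0] = 2×1 = 2; c[1] = 2×-3 + -3×1 = -9; c[2] = 2×3 + -3×-3 + 1×1 = 16; c[3] = -3×3 + 1×-3 = -12; c[4] = 1×3 = 3. Result coefficients: [2, -9, 16, -12, 3] → 3s^4 - 12s^3 + 16s^2 - 9s + 2

3s^4 - 12s^3 + 16s^2 - 9s + 2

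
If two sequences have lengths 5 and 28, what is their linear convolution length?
Linear/full convolution length: m + n - 1 = 5 + 28 - 1 = 32

32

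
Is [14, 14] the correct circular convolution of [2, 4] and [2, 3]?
Recompute circular convolution of [2, 4] and [2, 3]: y[0] = 2×2 + 4×3 = 16; y[1] = 2×3 + 4×2 = 14 → [16, 14]. Compare to given [14, 14]: they differ at index 0: given 14, correct 16, so answer: No

No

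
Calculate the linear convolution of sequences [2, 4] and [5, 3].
y[0] = 2×5 = 10; y[1] = 2×3 + 4×5 = 26; y[2] = 4×3 = 12

[10, 26, 12]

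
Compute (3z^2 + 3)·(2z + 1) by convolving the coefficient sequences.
Ascending coefficients: a = [3, 0, 3], b = [1, 2]. c[0] = 3×1 = 3; c[1] = 3×2 + 0×1 = 6; c[2] = 0×2 + 3×1 = 3; c[3] = 3×2 = 6. Result coefficients: [3, 6, 3, 6] → 6z^3 + 3z^2 + 6z + 3

6z^3 + 3z^2 + 6z + 3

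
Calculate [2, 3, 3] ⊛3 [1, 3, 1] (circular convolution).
Use y[k] = Σ_j x[j]·h[(k-j) mod 3]. y[0] = 2×1 + 3×1 + 3×3 = 14; y[1] = 2×3 + 3×1 + 3×1 = 12; y[2] = 2×1 + 3×3 + 3×1 = 14. Result: [14, 12, 14]

[14, 12, 14]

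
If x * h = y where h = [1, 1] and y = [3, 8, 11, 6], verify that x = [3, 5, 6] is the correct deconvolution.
Forward-compute [3, 5, 6] * [1, 1]: y[0] = 3×1 = 3; y[1] = 3×1 + 5×1 = 8; y[2] = 5×1 + 6×1 = 11; y[3] = 6×1 = 6 → [3, 8, 11, 6]. Matches given y = [3, 8, 11, 6], so verified.

Verified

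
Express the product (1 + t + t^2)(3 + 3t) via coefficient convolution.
Ascending coefficients: a = [1, 1, 1], b = [3, 3]. c[0] = 1×3 = 3; c[1] = 1×3 + 1×3 = 6; c[2] = 1×3 + 1×3 = 6; c[3] = 1×3 = 3. Result coefficients: [3, 6, 6, 3] → 3 + 6t + 6t^2 + 3t^3

3 + 6t + 6t^2 + 3t^3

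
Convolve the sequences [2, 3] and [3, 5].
y[0] = 2×3 = 6; y[1] = 2×5 + 3×3 = 19; y[2] = 3×5 = 15

[6, 19, 15]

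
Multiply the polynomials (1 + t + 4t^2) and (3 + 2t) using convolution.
Ascending coefficients: a = [1, 1, 4], b = [3, 2]. c[0] = 1×3 = 3; c[1] = 1×2 + 1×3 = 5; c[2] = 1×2 + 4×3 = 14; c[3] = 4×2 = 8. Result coefficients: [3, 5, 14, 8] → 3 + 5t + 14t^2 + 8t^3

3 + 5t + 14t^2 + 8t^3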